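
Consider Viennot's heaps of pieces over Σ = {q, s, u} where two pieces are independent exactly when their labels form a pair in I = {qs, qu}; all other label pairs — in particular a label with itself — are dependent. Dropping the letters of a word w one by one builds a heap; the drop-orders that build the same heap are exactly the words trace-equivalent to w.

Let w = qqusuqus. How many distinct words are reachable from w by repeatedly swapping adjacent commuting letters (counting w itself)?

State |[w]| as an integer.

0(q) covers ∅
1(q) covers 0:q
2(u) covers ∅
3(s) covers 2:u
4(u) covers 3:s
5(q) covers 1:q
6(u) covers 4:u
7(s) covers 6:u
floor of heap: 0:q, 2:u
completions by unplaced set U, small U first (add the entries for U minus each lowest piece of U):
  |U|=1: {5}:1  {7}:1
  |U|=2: {1,5}:1  {5,7}:2  {6,7}:1
  |U|=3: {0,1,5}:1  {1,5,7}:3  {4,6,7}:1  {5,6,7}:3
  |U|=4: {0,1,5,7}:4  {1,5,6,7}:6  {3,4,6,7}:1  {4,5,6,7}:4
  |U|=5: {0,1,5,6,7}:10  {1,4,5,6,7}:10  {2,3,4,6,7}:1  {3,4,5,6,7}:5
  |U|=6: {0,1,4,5,6,7}:20  {1,3,4,5,6,7}:15  {2,3,4,5,6,7}:6
  start at 0(q): 21
  start at 2(u): 35
sum over floor = 56

56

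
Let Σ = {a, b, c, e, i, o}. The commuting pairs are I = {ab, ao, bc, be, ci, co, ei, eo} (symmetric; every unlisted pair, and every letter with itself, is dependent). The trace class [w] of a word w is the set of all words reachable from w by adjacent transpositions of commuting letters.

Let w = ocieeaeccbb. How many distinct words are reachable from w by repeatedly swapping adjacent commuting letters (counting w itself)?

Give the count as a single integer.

215

#0=o has no predecessor
#1=c has no predecessor
#2=i depends on [0:o]
#3=e depends on [1:c]
#4=e depends on [3:e]
#5=a depends on [2:i, 4:e]
#6=e depends on [5:a]
#7=c depends on [6:e]
#8=c depends on [7:c]
#9=b depends on [2:i]
#10=b depends on [9:b]
sources: [0:o, 1:c]
N(rest) = Σ N(rest − s) over sources s of rest; N(one piece) = 1:
  size 1 → [8]=1  [10]=1
  size 2 → [7,8]=1  [8,10]=2  [9,10]=1
  size 3 → [6,7,8]=1  [7,8,10]=3  [8,9,10]=3
  size 4 → [5,6,7,8]=1  [6,7,8,10]=4  [7,8,9,10]=6
  size 5 → [4,5,6,7,8]=1  [5,6,7,8,10]=5  [6,7,8,9,10]=10
  size 6 → [3,4,5,6,7,8]=1  [4,5,6,7,8,10]=6  [5,6,7,8,9,10]=15
  size 7 → [1,3,4,5,6,7,8]=1  [2,5,6,7,8,9,10]=15  [3,4,5,6,7,8,10]=7  [4,5,6,7,8,9,10]=21
  size 8 → [0,2,5,6,7,8,9,10]=15  [1,3,4,5,6,7,8,10]=8  [2,4,5,6,7,8,9,10]=36  [3,4,5,6,7,8,9,10]=28
  size 9 → [0,2,4,5,6,7,8,9,10]=51  [1,3,4,5,6,7,8,9,10]=36  [2,3,4,5,6,7,8,9,10]=64
  first=0(o) contributes 100
  first=1(c) contributes 115
|[w]| = 215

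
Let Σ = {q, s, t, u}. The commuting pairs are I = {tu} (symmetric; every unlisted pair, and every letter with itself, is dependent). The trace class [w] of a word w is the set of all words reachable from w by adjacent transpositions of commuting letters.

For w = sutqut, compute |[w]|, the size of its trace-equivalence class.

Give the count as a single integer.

4

drop 0:s onto floor
drop 1:u onto {0:s}
drop 2:t onto {0:s}
drop 3:q onto {1:u, 2:t}
drop 4:u onto {3:q}
drop 5:t onto {3:q}
ground layer = {0:s}
drop-orders for the pieces not yet dropped (sum over which currently-grounded one goes next):
  1 to go: {4} 1  {5} 1
  2 to go: {4,5} 2
  3 to go: {3,4,5} 2
  4 to go: {1,3,4,5} 2  {2,3,4,5} 2
  if 0:s drops first: 4 orders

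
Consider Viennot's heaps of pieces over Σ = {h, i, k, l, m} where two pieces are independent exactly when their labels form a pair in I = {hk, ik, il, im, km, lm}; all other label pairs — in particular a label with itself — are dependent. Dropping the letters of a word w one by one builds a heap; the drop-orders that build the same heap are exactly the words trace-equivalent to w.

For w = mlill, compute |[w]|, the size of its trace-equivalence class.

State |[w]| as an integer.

0(m) covers ∅
1(l) covers ∅
2(i) covers ∅
3(l) covers 1:l
4(l) covers 3:l
floor of heap: 0:m, 1:l, 2:i
completions by unplaced set U, small U first (add the entries for U minus each lowest piece of U):
  |U|=1: {0}:1  {2}:1  {4}:1
  |U|=2: {0,2}:2  {0,4}:2  {2,4}:2  {3,4}:1
  |U|=3: {0,2,4}:6  {0,3,4}:3  {1,3,4}:1  {2,3,4}:3
  start at 0(m): 4
  start at 1(l): 12
  start at 2(i): 4
sum over floor = 20

20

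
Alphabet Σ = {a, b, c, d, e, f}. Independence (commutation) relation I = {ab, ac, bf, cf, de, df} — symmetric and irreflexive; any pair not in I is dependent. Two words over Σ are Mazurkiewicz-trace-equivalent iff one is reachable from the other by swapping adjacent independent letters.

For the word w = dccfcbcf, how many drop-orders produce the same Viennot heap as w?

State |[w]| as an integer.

28

drop 0:d onto floor
drop 1:c onto {0:d}
drop 2:c onto {1:c}
drop 3:f onto floor
drop 4:c onto {2:c}
drop 5:b onto {4:c}
drop 6:c onto {5:b}
drop 7:f onto {3:f}
ground layer = {0:d, 3:f}
drop-orders for the pieces not yet dropped (sum over which currently-grounded one goes next):
  1 to go: {6} 1  {7} 1
  2 to go: {3,7} 1  {5,6} 1  {6,7} 2
  3 to go: {3,6,7} 3  {4,5,6} 1  {5,6,7} 3
  4 to go: {2,4,5,6} 1  {3,5,6,7} 6  {4,5,6,7} 4
  5 to go: {1,2,4,5,6} 1  {2,4,5,6,7} 5  {3,4,5,6,7} 10
  6 to go: {0,1,2,4,5,6} 1  {1,2,4,5,6,7} 6  {2,3,4,5,6,7} 15
  if 0:d drops first: 21 orders
  if 3:f drops first: 7 orders
heap linearizations: 28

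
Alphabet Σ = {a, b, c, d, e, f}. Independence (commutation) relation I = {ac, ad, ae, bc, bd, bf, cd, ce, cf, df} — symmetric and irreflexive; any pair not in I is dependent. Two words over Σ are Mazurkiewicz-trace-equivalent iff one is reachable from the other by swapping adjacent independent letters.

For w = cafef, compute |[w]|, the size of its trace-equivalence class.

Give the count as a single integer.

5

piece 0:c — minimal
piece 1:a — minimal
piece 2:f rests on {1:a}
piece 3:e rests on {2:f}
piece 4:f rests on {3:e}
minimal pieces: {0:c, 1:a}
ways to finish when only these pieces remain (= sum over removing one remaining piece with nothing left below it):
  1 left: {0}→1  {4}→1
  2 left: {0,4}→2  {3,4}→1
  3 left: {0,3,4}→3  {2,3,4}→1
  placing 0:c first → 1 extensions
  placing 1:a first → 4 extensions
total linear extensions = 5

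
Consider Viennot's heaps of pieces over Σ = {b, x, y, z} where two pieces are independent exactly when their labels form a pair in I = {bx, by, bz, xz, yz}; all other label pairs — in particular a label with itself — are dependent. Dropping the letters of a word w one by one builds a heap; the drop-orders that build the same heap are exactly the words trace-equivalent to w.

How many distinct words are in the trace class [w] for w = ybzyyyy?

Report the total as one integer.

0(y) covers ∅
1(b) covers ∅
2(z) covers ∅
3(y) covers 0:y
4(y) covers 3:y
5(y) covers 4:y
6(y) covers 5:y
floor of heap: 0:y, 1:b, 2:z
completions by unplaced set U, small U first (add the entries for U minus each lowest piece of U):
  |U|=1: {1}:1  {2}:1  {6}:1
  |U|=2: {1,2}:2  {1,6}:2  {2,6}:2  {5,6}:1
  |U|=3: {1,2,6}:6  {1,5,6}:3  {2,5,6}:3  {4,5,6}:1
  |U|=4: {1,2,5,6}:12  {1,4,5,6}:4  {2,4,5,6}:4  {3,4,5,6}:1
  |U|=5: {0,3,4,5,6}:1  {1,2,4,5,6}:20  {1,3,4,5,6}:5  {2,3,4,5,6}:5
  start at 0(y): 30
  start at 1(b): 6
  start at 2(z): 6
sum over floor = 42

42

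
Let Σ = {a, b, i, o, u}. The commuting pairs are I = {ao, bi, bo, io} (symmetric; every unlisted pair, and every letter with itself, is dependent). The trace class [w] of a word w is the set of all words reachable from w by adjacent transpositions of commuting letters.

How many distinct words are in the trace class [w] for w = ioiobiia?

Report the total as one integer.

#0=i has no predecessor
#1=o has no predecessor
#2=i depends on [0:i]
#3=o depends on [1:o]
#4=b has no predecessor
#5=i depends on [2:i]
#6=i depends on [5:i]
#7=a depends on [4:b, 6:i]
sources: [0:i, 1:o, 4:b]
N(rest) = Σ N(rest − s) over sources s of rest; N(one piece) = 1:
  size 1 → [3]=1  [7]=1
  size 2 → [1,3]=1  [3,7]=2  [4,7]=1  [6,7]=1
  size 3 → [1,3,7]=3  [3,4,7]=3  [3,6,7]=3  [4,6,7]=2  [5,6,7]=1
  size 4 → [1,3,4,7]=6  [1,3,6,7]=6  [2,5,6,7]=1  [3,4,6,7]=8  [3,5,6,7]=4  [4,5,6,7]=3
  size 5 → [0,2,5,6,7]=1  [1,3,4,6,7]=20  [1,3,5,6,7]=10  [2,3,5,6,7]=5  [2,4,5,6,7]=4  [3,4,5,6,7]=15
  size 6 → [0,2,3,5,6,7]=6  [0,2,4,5,6,7]=5  [1,2,3,5,6,7]=15  [1,3,4,5,6,7]=45  [2,3,4,5,6,7]=24
  first=0(i) contributes 84
  first=1(o) contributes 35
  first=4(b) contributes 21
|[w]| = 140

140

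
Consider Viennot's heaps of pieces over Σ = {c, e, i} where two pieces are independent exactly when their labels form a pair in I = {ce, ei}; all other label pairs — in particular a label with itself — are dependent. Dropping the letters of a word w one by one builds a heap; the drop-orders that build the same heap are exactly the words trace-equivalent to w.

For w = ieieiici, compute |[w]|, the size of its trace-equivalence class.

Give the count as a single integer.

28

#0=i has no predecessor
#1=e has no predecessor
#2=i depends on [0:i]
#3=e depends on [1:e]
#4=i depends on [2:i]
#5=i depends on [4:i]
#6=c depends on [5:i]
#7=i depends on [6:c]
sources: [0:i, 1:e]
N(rest) = Σ N(rest − s) over sources s of rest; N(one piece) = 1:
  size 1 → [3]=1  [7]=1
  size 2 → [1,3]=1  [3,7]=2  [6,7]=1
  size 3 → [1,3,7]=3  [3,6,7]=3  [5,6,7]=1
  size 4 → [1,3,6,7]=6  [3,5,6,7]=4  [4,5,6,7]=1
  size 5 → [1,3,5,6,7]=10  [2,4,5,6,7]=1  [3,4,5,6,7]=5
  size 6 → [0,2,4,5,6,7]=1  [1,3,4,5,6,7]=15  [2,3,4,5,6,7]=6
  first=0(i) contributes 21
  first=1(e) contributes 7
|[w]| = 28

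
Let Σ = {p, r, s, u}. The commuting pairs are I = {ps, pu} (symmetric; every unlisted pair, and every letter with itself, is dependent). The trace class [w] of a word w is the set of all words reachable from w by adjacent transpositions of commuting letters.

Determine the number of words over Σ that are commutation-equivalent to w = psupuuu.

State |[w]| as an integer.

drop 0:p onto floor
drop 1:s onto floor
drop 2:u onto {1:s}
drop 3:p onto {0:p}
drop 4:u onto {2:u}
drop 5:u onto {4:u}
drop 6:u onto {5:u}
ground layer = {0:p, 1:s}
drop-orders for the pieces not yet dropped (sum over which currently-grounded one goes next):
  1 to go: {3} 1  {6} 1
  2 to go: {0,3} 1  {3,6} 2  {5,6} 1
  3 to go: {0,3,6} 3  {3,5,6} 3  {4,5,6} 1
  4 to go: {0,3,5,6} 6  {2,4,5,6} 1  {3,4,5,6} 4
  5 to go: {0,3,4,5,6} 10  {1,2,4,5,6} 1  {2,3,4,5,6} 5
  if 0:p drops first: 6 orders
  if 1:s drops first: 15 orders
heap linearizations: 21

21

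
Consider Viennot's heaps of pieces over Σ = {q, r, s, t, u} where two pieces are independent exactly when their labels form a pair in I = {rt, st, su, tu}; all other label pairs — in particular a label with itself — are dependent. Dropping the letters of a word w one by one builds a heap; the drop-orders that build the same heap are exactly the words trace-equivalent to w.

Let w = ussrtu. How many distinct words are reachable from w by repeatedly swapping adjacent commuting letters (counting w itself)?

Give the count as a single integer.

18

piece 0:u — minimal
piece 1:s — minimal
piece 2:s rests on {1:s}
piece 3:r rests on {0:u, 2:s}
piece 4:t — minimal
piece 5:u rests on {3:r}
minimal pieces: {0:u, 1:s, 4:t}
ways to finish when only these pieces remain (= sum over removing one remaining piece with nothing left below it):
  1 left: {4}→1  {5}→1
  2 left: {3,5}→1  {4,5}→2
  3 left: {0,3,5}→1  {2,3,5}→1  {3,4,5}→3
  4 left: {0,2,3,5}→2  {0,3,4,5}→4  {1,2,3,5}→1  {2,3,4,5}→4
  placing 0:u first → 5 extensions
  placing 1:s first → 10 extensions
  placing 4:t first → 3 extensions
total linear extensions = 18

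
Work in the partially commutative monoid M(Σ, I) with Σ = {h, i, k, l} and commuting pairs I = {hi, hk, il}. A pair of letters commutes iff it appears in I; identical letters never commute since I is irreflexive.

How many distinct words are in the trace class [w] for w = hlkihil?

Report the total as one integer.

9

drop 0:h onto floor
drop 1:l onto {0:h}
drop 2:k onto {1:l}
drop 3:i onto {2:k}
drop 4:h onto {1:l}
drop 5:i onto {3:i}
drop 6:l onto {2:k, 4:h}
ground layer = {0:h}
drop-orders for the pieces not yet dropped (sum over which currently-grounded one goes next):
  1 to go: {5} 1  {6} 1
  2 to go: {3,5} 1  {4,6} 1  {5,6} 2
  3 to go: {3,5,6} 3  {4,5,6} 3
  4 to go: {2,3,5,6} 3  {3,4,5,6} 6
  5 to go: {2,3,4,5,6} 9
  if 0:h drops first: 9 orders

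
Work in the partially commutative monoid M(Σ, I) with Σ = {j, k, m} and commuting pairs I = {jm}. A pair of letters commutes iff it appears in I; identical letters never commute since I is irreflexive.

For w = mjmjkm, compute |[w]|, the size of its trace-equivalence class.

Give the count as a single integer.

piece 0:m — minimal
piece 1:j — minimal
piece 2:m rests on {0:m}
piece 3:j rests on {1:j}
piece 4:k rests on {2:m, 3:j}
piece 5:m rests on {4:k}
minimal pieces: {0:m, 1:j}
ways to finish when only these pieces remain (= sum over removing one remaining piece with nothing left below it):
  1 left: {5}→1
  2 left: {4,5}→1
  3 left: {2,4,5}→1  {3,4,5}→1
  4 left: {0,2,4,5}→1  {1,3,4,5}→1  {2,3,4,5}→2
  placing 0:m first → 3 extensions
  placing 1:j first → 3 extensions
total linear extensions = 6

6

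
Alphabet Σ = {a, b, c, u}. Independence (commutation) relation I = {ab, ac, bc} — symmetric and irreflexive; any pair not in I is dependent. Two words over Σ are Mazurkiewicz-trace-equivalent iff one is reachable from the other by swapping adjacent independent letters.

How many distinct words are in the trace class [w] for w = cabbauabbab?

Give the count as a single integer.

300

0(c) covers ∅
1(a) covers ∅
2(b) covers ∅
3(b) covers 2:b
4(a) covers 1:a
5(u) covers 0:c, 3:b, 4:a
6(a) covers 5:u
7(b) covers 5:u
8(b) covers 7:b
9(a) covers 6:a
10(b) covers 8:b
floor of heap: 0:c, 1:a, 2:b
completions by unplaced set U, small U first (add the entries for U minus each lowest piece of U):
  |U|=1: {9}:1  {10}:1
  |U|=2: {6,9}:1  {8,10}:1  {9,10}:2
  |U|=3: {6,9,10}:3  {7,8,10}:1  {8,9,10}:3
  |U|=4: {6,8,9,10}:6  {7,8,9,10}:4
  |U|=5: {6,7,8,9,10}:10
  |U|=6: {5,6,7,8,9,10}:10
  |U|=7: {0,5,6,7,8,9,10}:10  {3,5,6,7,8,9,10}:10  {4,5,6,7,8,9,10}:10
  |U|=8: {0,3,5,6,7,8,9,10}:20  {0,4,5,6,7,8,9,10}:20  {1,4,5,6,7,8,9,10}:10  {2,3,5,6,7,8,9,10}:10  {3,4,5,6,7,8,9,10}:20
  |U|=9: {0,1,4,5,6,7,8,9,10}:30  {0,2,3,5,6,7,8,9,10}:30  {0,3,4,5,6,7,8,9,10}:60  {1,3,4,5,6,7,8,9,10}:30  {2,3,4,5,6,7,8,9,10}:30
  start at 0(c): 60
  start at 1(a): 120
  start at 2(b): 120
sum over floor = 300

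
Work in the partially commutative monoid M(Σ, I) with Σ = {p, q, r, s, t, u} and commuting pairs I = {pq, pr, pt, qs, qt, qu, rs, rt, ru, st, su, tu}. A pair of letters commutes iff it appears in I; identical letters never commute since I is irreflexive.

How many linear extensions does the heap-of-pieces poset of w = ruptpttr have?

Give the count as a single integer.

0(r) covers ∅
1(u) covers ∅
2(p) covers 1:u
3(t) covers ∅
4(p) covers 2:p
5(t) covers 3:t
6(t) covers 5:t
7(r) covers 0:r
floor of heap: 0:r, 1:u, 3:t
completions by unplaced set U, small U first (add the entries for U minus each lowest piece of U):
  |U|=1: {4}:1  {6}:1  {7}:1
  |U|=2: {0,7}:1  {2,4}:1  {4,6}:2  {4,7}:2  {5,6}:1  {6,7}:2
  |U|=3: {0,4,7}:3  {0,6,7}:3  {1,2,4}:1  {2,4,6}:3  {2,4,7}:3  {3,5,6}:1  {4,5,6}:3  {4,6,7}:6  {5,6,7}:3
  |U|=4: {0,2,4,7}:6  {0,4,6,7}:12  {0,5,6,7}:6  {1,2,4,6}:4  {1,2,4,7}:4  {2,4,5,6}:6  {2,4,6,7}:12  {3,4,5,6}:4  {3,5,6,7}:4  {4,5,6,7}:12
  |U|=5: {0,1,2,4,7}:10  {0,2,4,6,7}:30  {0,3,5,6,7}:10  {0,4,5,6,7}:30  {1,2,4,5,6}:10  {1,2,4,6,7}:20  {2,3,4,5,6}:10  {2,4,5,6,7}:30  {3,4,5,6,7}:20
  |U|=6: {0,1,2,4,6,7}:60  {0,2,4,5,6,7}:90  {0,3,4,5,6,7}:60  {1,2,3,4,5,6}:20  {1,2,4,5,6,7}:60  {2,3,4,5,6,7}:60
  start at 0(r): 140
  start at 1(u): 210
  start at 3(t): 210
sum over floor = 560

560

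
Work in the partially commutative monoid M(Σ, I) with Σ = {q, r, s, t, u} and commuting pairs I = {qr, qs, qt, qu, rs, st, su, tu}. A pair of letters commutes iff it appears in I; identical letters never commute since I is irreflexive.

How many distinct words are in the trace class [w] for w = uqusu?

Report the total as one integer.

20

0(u) covers ∅
1(q) covers ∅
2(u) covers 0:u
3(s) covers ∅
4(u) covers 2:u
floor of heap: 0:u, 1:q, 3:s
completions by unplaced set U, small U first (add the entries for U minus each lowest piece of U):
  |U|=1: {1}:1  {3}:1  {4}:1
  |U|=2: {1,3}:2  {1,4}:2  {2,4}:1  {3,4}:2
  |U|=3: {0,2,4}:1  {1,2,4}:3  {1,3,4}:6  {2,3,4}:3
  start at 0(u): 12
  start at 1(q): 4
  start at 3(s): 4
sum over floor = 20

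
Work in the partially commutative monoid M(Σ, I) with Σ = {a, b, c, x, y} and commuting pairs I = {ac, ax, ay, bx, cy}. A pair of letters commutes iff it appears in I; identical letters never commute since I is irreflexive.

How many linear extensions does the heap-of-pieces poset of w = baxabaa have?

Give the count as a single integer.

piece 0:b — minimal
piece 1:a rests on {0:b}
piece 2:x — minimal
piece 3:a rests on {1:a}
piece 4:b rests on {3:a}
piece 5:a rests on {4:b}
piece 6:a rests on {5:a}
minimal pieces: {0:b, 2:x}
ways to finish when only these pieces remain (= sum over removing one remaining piece with nothing left below it):
  1 left: {2}→1  {6}→1
  2 left: {2,6}→2  {5,6}→1
  3 left: {2,5,6}→3  {4,5,6}→1
  4 left: {2,4,5,6}→4  {3,4,5,6}→1
  5 left: {1,3,4,5,6}→1  {2,3,4,5,6}→5
  placing 0:b first → 6 extensions
  placing 2:x first → 1 extensions
total linear extensions = 7

7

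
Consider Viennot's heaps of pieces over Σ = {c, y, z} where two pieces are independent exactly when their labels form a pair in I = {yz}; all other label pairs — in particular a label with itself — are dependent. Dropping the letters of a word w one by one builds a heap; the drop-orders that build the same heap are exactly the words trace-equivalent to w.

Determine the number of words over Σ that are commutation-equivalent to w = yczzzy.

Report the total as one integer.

#0=y has no predecessor
#1=c depends on [0:y]
#2=z depends on [1:c]
#3=z depends on [2:z]
#4=z depends on [3:z]
#5=y depends on [1:c]
sources: [0:y]
N(rest) = Σ N(rest − s) over sources s of rest; N(one piece) = 1:
  size 1 → [4]=1  [5]=1
  size 2 → [3,4]=1  [4,5]=2
  size 3 → [2,3,4]=1  [3,4,5]=3
  size 4 → [2,3,4,5]=4
  first=0(y) contributes 4

4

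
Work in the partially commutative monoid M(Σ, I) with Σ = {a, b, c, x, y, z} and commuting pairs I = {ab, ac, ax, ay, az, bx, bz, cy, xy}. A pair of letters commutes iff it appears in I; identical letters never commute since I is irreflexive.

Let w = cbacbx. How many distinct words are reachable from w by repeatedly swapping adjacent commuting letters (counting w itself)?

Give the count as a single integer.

drop 0:c onto floor
drop 1:b onto {0:c}
drop 2:a onto floor
drop 3:c onto {1:b}
drop 4:b onto {3:c}
drop 5:x onto {3:c}
ground layer = {0:c, 2:a}
drop-orders for the pieces not yet dropped (sum over which currently-grounded one goes next):
  1 to go: {2} 1  {4} 1  {5} 1
  2 to go: {2,4} 2  {2,5} 2  {4,5} 2
  3 to go: {2,4,5} 6  {3,4,5} 2
  4 to go: {1,3,4,5} 2  {2,3,4,5} 8
  if 0:c drops first: 10 orders
  if 2:a drops first: 2 orders
heap linearizations: 12

12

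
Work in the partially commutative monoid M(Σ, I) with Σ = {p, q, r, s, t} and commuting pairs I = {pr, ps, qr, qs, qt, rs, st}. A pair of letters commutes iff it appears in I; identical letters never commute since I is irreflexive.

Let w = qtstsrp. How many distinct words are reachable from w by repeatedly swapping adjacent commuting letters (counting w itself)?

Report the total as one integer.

#0=q has no predecessor
#1=t has no predecessor
#2=s has no predecessor
#3=t depends on [1:t]
#4=s depends on [2:s]
#5=r depends on [3:t]
#6=p depends on [0:q, 3:t]
sources: [0:q, 1:t, 2:s]
N(rest) = Σ N(rest − s) over sources s of rest; N(one piece) = 1:
  size 1 → [4]=1  [5]=1  [6]=1
  size 2 → [0,6]=1  [2,4]=1  [4,5]=2  [4,6]=2  [5,6]=2
  size 3 → [0,4,6]=3  [0,5,6]=3  [2,4,5]=3  [2,4,6]=3  [3,5,6]=2  [4,5,6]=6
  size 4 → [0,2,4,6]=6  [0,3,5,6]=5  [0,4,5,6]=12  [1,3,5,6]=2  [2,4,5,6]=12  [3,4,5,6]=8
  size 5 → [0,1,3,5,6]=7  [0,2,4,5,6]=30  [0,3,4,5,6]=25  [1,3,4,5,6]=10  [2,3,4,5,6]=20
  first=0(q) contributes 30
  first=1(t) contributes 75
  first=2(s) contributes 42
|[w]| = 147

147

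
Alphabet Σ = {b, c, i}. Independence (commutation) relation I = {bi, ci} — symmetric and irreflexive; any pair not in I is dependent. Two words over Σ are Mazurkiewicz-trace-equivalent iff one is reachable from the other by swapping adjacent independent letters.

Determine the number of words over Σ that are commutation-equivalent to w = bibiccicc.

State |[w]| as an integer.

84

#0=b has no predecessor
#1=i has no predecessor
#2=b depends on [0:b]
#3=i depends on [1:i]
#4=c depends on [2:b]
#5=c depends on [4:c]
#6=i depends on [3:i]
#7=c depends on [5:c]
#8=c depends on [7:c]
sources: [0:b, 1:i]
N(rest) = Σ N(rest − s) over sources s of rest; N(one piece) = 1:
  size 1 → [6]=1  [8]=1
  size 2 → [3,6]=1  [6,8]=2  [7,8]=1
  size 3 → [1,3,6]=1  [3,6,8]=3  [5,7,8]=1  [6,7,8]=3
  size 4 → [1,3,6,8]=4  [3,6,7,8]=6  [4,5,7,8]=1  [5,6,7,8]=4
  size 5 → [1,3,6,7,8]=10  [2,4,5,7,8]=1  [3,5,6,7,8]=10  [4,5,6,7,8]=5
  size 6 → [0,2,4,5,7,8]=1  [1,3,5,6,7,8]=20  [2,4,5,6,7,8]=6  [3,4,5,6,7,8]=15
  size 7 → [0,2,4,5,6,7,8]=7  [1,3,4,5,6,7,8]=35  [2,3,4,5,6,7,8]=21
  first=0(b) contributes 56
  first=1(i) contributes 28
|[w]| = 84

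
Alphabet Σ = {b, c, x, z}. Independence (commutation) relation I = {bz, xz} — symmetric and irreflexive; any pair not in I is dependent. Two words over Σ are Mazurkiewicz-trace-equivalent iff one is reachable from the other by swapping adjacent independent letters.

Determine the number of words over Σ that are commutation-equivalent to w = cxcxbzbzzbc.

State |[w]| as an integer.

#0=c has no predecessor
#1=x depends on [0:c]
#2=c depends on [1:x]
#3=x depends on [2:c]
#4=b depends on [3:x]
#5=z depends on [2:c]
#6=b depends on [4:b]
#7=z depends on [5:z]
#8=z depends on [7:z]
#9=b depends on [6:b]
#10=c depends on [8:z, 9:b]
sources: [0:c]
N(rest) = Σ N(rest − s) over sources s of rest; N(one piece) = 1:
  size 1 → [10]=1
  size 2 → [8,10]=1  [9,10]=1
  size 3 → [6,9,10]=1  [7,8,10]=1  [8,9,10]=2
  size 4 → [4,6,9,10]=1  [5,7,8,10]=1  [6,8,9,10]=3  [7,8,9,10]=3
  size 5 → [3,4,6,9,10]=1  [4,6,8,9,10]=4  [5,7,8,9,10]=4  [6,7,8,9,10]=6
  size 6 → [3,4,6,8,9,10]=5  [4,6,7,8,9,10]=10  [5,6,7,8,9,10]=10
  size 7 → [3,4,6,7,8,9,10]=15  [4,5,6,7,8,9,10]=20
  size 8 → [3,4,5,6,7,8,9,10]=35
  size 9 → [2,3,4,5,6,7,8,9,10]=35
  first=0(c) contributes 35

35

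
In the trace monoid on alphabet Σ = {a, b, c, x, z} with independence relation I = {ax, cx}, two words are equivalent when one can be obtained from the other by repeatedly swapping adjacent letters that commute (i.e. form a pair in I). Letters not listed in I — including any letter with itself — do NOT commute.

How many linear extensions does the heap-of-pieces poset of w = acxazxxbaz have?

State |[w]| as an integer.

4

drop 0:a onto floor
drop 1:c onto {0:a}
drop 2:x onto floor
drop 3:a onto {1:c}
drop 4:z onto {2:x, 3:a}
drop 5:x onto {4:z}
drop 6:x onto {5:x}
drop 7:b onto {6:x}
drop 8:a onto {7:b}
drop 9:z onto {8:a}
ground layer = {0:a, 2:x}
drop-orders for the pieces not yet dropped (sum over which currently-grounded one goes next):
  1 to go: {9} 1
  2 to go: {8,9} 1
  3 to go: {7,8,9} 1
  4 to go: {6,7,8,9} 1
  5 to go: {5,6,7,8,9} 1
  6 to go: {4,5,6,7,8,9} 1
  7 to go: {2,4,5,6,7,8,9} 1  {3,4,5,6,7,8,9} 1
  8 to go: {1,3,4,5,6,7,8,9} 1  {2,3,4,5,6,7,8,9} 2
  if 0:a drops first: 3 orders
  if 2:x drops first: 1 orders
heap linearizations: 4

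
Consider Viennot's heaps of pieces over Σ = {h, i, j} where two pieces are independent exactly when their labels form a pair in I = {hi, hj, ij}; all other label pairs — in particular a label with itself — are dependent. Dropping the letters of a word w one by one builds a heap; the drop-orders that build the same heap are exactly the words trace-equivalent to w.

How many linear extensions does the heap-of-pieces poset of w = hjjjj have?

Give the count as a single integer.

5

piece 0:h — minimal
piece 1:j — minimal
piece 2:j rests on {1:j}
piece 3:j rests on {2:j}
piece 4:j rests on {3:j}
minimal pieces: {0:h, 1:j}
ways to finish when only these pieces remain (= sum over removing one remaining piece with nothing left below it):
  1 left: {0}→1  {4}→1
  2 left: {0,4}→2  {3,4}→1
  3 left: {0,3,4}→3  {2,3,4}→1
  placing 0:h first → 1 extensions
  placing 1:j first → 4 extensions
total linear extensions = 5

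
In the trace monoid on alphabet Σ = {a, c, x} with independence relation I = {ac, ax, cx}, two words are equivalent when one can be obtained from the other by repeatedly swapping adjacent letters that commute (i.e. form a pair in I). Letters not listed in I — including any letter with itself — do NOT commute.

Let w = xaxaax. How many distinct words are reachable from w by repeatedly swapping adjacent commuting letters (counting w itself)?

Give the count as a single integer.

20

0(x) covers ∅
1(a) covers ∅
2(x) covers 0:x
3(a) covers 1:a
4(a) covers 3:a
5(x) covers 2:x
floor of heap: 0:x, 1:a
completions by unplaced set U, small U first (add the entries for U minus each lowest piece of U):
  |U|=1: {4}:1  {5}:1
  |U|=2: {2,5}:1  {3,4}:1  {4,5}:2
  |U|=3: {0,2,5}:1  {1,3,4}:1  {2,4,5}:3  {3,4,5}:3
  |U|=4: {0,2,4,5}:4  {1,3,4,5}:4  {2,3,4,5}:6
  start at 0(x): 10
  start at 1(a): 10
sum over floor = 20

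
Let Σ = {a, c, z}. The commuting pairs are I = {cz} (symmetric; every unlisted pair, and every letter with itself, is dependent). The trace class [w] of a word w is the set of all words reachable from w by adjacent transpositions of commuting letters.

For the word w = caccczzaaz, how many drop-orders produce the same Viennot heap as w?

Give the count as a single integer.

0(c) covers ∅
1(a) covers 0:c
2(c) covers 1:a
3(c) covers 2:c
4(c) covers 3:c
5(z) covers 1:a
6(z) covers 5:z
7(a) covers 4:c, 6:z
8(a) covers 7:a
9(z) covers 8:a
floor of heap: 0:c
completions by unplaced set U, small U first (add the entries for U minus each lowest piece of U):
  |U|=1: {9}:1
  |U|=2: {8,9}:1
  |U|=3: {7,8,9}:1
  |U|=4: {4,7,8,9}:1  {6,7,8,9}:1
  |U|=5: {3,4,7,8,9}:1  {4,6,7,8,9}:2  {5,6,7,8,9}:1
  |U|=6: {2,3,4,7,8,9}:1  {3,4,6,7,8,9}:3  {4,5,6,7,8,9}:3
  |U|=7: {2,3,4,6,7,8,9}:4  {3,4,5,6,7,8,9}:6
  |U|=8: {2,3,4,5,6,7,8,9}:10
  start at 0(c): 10

10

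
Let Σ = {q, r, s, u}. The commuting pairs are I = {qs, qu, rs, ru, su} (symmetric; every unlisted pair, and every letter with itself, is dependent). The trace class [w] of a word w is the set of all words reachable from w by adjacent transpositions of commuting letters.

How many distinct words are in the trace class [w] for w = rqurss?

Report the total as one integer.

60

0(r) covers ∅
1(q) covers 0:r
2(u) covers ∅
3(r) covers 1:q
4(s) covers ∅
5(s) covers 4:s
floor of heap: 0:r, 2:u, 4:s
completions by unplaced set U, small U first (add the entries for U minus each lowest piece of U):
  |U|=1: {2}:1  {3}:1  {5}:1
  |U|=2: {1,3}:1  {2,3}:2  {2,5}:2  {3,5}:2  {4,5}:1
  |U|=3: {0,1,3}:1  {1,2,3}:3  {1,3,5}:3  {2,3,5}:6  {2,4,5}:3  {3,4,5}:3
  |U|=4: {0,1,2,3}:4  {0,1,3,5}:4  {1,2,3,5}:12  {1,3,4,5}:6  {2,3,4,5}:12
  start at 0(r): 30
  start at 2(u): 10
  start at 4(s): 20
sum over floor = 60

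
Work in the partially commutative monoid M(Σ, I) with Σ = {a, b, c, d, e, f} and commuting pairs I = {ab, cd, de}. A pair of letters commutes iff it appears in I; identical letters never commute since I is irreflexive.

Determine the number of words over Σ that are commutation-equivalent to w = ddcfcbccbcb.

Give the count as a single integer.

3

#0=d has no predecessor
#1=d depends on [0:d]
#2=c has no predecessor
#3=f depends on [1:d, 2:c]
#4=c depends on [3:f]
#5=b depends on [4:c]
#6=c depends on [5:b]
#7=c depends on [6:c]
#8=b depends on [7:c]
#9=c depends on [8:b]
#10=b depends on [9:c]
sources: [0:d, 2:c]
N(rest) = Σ N(rest − s) over sources s of rest; N(one piece) = 1:
  size 1 → [10]=1
  size 2 → [9,10]=1
  size 3 → [8,9,10]=1
  size 4 → [7,8,9,10]=1
  size 5 → [6,7,8,9,10]=1
  size 6 → [5,6,7,8,9,10]=1
  size 7 → [4,5,6,7,8,9,10]=1
  size 8 → [3,4,5,6,7,8,9,10]=1
  size 9 → [1,3,4,5,6,7,8,9,10]=1  [2,3,4,5,6,7,8,9,10]=1
  first=0(d) contributes 2
  first=2(c) contributes 1
|[w]| = 3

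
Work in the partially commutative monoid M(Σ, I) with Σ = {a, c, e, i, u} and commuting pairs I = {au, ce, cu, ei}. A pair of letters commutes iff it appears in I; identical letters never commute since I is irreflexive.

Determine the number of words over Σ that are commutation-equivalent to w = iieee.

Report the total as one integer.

10

0(i) covers ∅
1(i) covers 0:i
2(e) covers ∅
3(e) covers 2:e
4(e) covers 3:e
floor of heap: 0:i, 2:e
completions by unplaced set U, small U first (add the entries for U minus each lowest piece of U):
  |U|=1: {1}:1  {4}:1
  |U|=2: {0,1}:1  {1,4}:2  {3,4}:1
  |U|=3: {0,1,4}:3  {1,3,4}:3  {2,3,4}:1
  start at 0(i): 4
  start at 2(e): 6
sum over floor = 10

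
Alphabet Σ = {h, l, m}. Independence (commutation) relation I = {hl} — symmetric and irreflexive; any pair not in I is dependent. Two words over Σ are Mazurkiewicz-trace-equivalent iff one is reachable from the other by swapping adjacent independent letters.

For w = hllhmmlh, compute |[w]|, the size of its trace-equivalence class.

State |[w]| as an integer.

drop 0:h onto floor
drop 1:l onto floor
drop 2:l onto {1:l}
drop 3:h onto {0:h}
drop 4:m onto {2:l, 3:h}
drop 5:m onto {4:m}
drop 6:l onto {5:m}
drop 7:h onto {5:m}
ground layer = {0:h, 1:l}
drop-orders for the pieces not yet dropped (sum over which currently-grounded one goes next):
  1 to go: {6} 1  {7} 1
  2 to go: {6,7} 2
  3 to go: {5,6,7} 2
  4 to go: {4,5,6,7} 2
  5 to go: {2,4,5,6,7} 2  {3,4,5,6,7} 2
  6 to go: {0,3,4,5,6,7} 2  {1,2,4,5,6,7} 2  {2,3,4,5,6,7} 4
  if 0:h drops first: 6 orders
  if 1:l drops first: 6 orders
heap linearizations: 12

12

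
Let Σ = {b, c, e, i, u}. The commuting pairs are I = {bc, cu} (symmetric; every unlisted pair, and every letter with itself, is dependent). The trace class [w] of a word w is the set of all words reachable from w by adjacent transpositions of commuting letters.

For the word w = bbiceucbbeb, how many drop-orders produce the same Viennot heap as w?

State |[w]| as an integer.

#0=b has no predecessor
#1=b depends on [0:b]
#2=i depends on [1:b]
#3=c depends on [2:i]
#4=e depends on [3:c]
#5=u depends on [4:e]
#6=c depends on [4:e]
#7=b depends on [5:u]
#8=b depends on [7:b]
#9=e depends on [6:c, 8:b]
#10=b depends on [9:e]
sources: [0:b]
N(rest) = Σ N(rest − s) over sources s of rest; N(one piece) = 1:
  size 1 → [10]=1
  size 2 → [9,10]=1
  size 3 → [6,9,10]=1  [8,9,10]=1
  size 4 → [6,8,9,10]=2  [7,8,9,10]=1
  size 5 → [5,7,8,9,10]=1  [6,7,8,9,10]=3
  size 6 → [5,6,7,8,9,10]=4
  size 7 → [4,5,6,7,8,9,10]=4
  size 8 → [3,4,5,6,7,8,9,10]=4
  size 9 → [2,3,4,5,6,7,8,9,10]=4
  first=0(b) contributes 4

4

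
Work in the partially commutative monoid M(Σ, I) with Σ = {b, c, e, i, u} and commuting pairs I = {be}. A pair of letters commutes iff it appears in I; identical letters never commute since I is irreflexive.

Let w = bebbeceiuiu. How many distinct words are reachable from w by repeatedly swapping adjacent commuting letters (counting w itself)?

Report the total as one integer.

10

#0=b has no predecessor
#1=e has no predecessor
#2=b depends on [0:b]
#3=b depends on [2:b]
#4=e depends on [1:e]
#5=c depends on [3:b, 4:e]
#6=e depends on [5:c]
#7=i depends on [6:e]
#8=u depends on [7:i]
#9=i depends on [8:u]
#10=u depends on [9:i]
sources: [0:b, 1:e]
N(rest) = Σ N(rest − s) over sources s of rest; N(one piece) = 1:
  size 1 → [10]=1
  size 2 → [9,10]=1
  size 3 → [8,9,10]=1
  size 4 → [7,8,9,10]=1
  size 5 → [6,7,8,9,10]=1
  size 6 → [5,6,7,8,9,10]=1
  size 7 → [3,5,6,7,8,9,10]=1  [4,5,6,7,8,9,10]=1
  size 8 → [1,4,5,6,7,8,9,10]=1  [2,3,5,6,7,8,9,10]=1  [3,4,5,6,7,8,9,10]=2
  size 9 → [0,2,3,5,6,7,8,9,10]=1  [1,3,4,5,6,7,8,9,10]=3  [2,3,4,5,6,7,8,9,10]=3
  first=0(b) contributes 6
  first=1(e) contributes 4
|[w]| = 10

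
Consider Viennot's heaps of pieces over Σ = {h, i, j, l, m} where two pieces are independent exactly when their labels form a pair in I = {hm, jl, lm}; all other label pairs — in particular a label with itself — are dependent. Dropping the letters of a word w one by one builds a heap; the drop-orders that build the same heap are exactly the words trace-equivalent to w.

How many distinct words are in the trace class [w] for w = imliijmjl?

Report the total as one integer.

8

piece 0:i — minimal
piece 1:m rests on {0:i}
piece 2:l rests on {0:i}
piece 3:i rests on {1:m, 2:l}
piece 4:i rests on {3:i}
piece 5:j rests on {4:i}
piece 6:m rests on {5:j}
piece 7:j rests on {6:m}
piece 8:l rests on {4:i}
minimal pieces: {0:i}
ways to finish when only these pieces remain (= sum over removing one remaining piece with nothing left below it):
  1 left: {7}→1  {8}→1
  2 left: {6,7}→1  {7,8}→2
  3 left: {5,6,7}→1  {6,7,8}→3
  4 left: {5,6,7,8}→4
  5 left: {4,5,6,7,8}→4
  6 left: {3,4,5,6,7,8}→4
  7 left: {1,3,4,5,6,7,8}→4  {2,3,4,5,6,7,8}→4
  placing 0:i first → 8 extensions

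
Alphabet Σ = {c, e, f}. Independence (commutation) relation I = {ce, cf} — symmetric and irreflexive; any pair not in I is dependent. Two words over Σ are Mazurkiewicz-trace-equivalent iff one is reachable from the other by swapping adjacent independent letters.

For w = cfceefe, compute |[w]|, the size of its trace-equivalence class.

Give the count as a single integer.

21

0(c) covers ∅
1(f) covers ∅
2(c) covers 0:c
3(e) covers 1:f
4(e) covers 3:e
5(f) covers 4:e
6(e) covers 5:f
floor of heap: 0:c, 1:f
completions by unplaced set U, small U first (add the entries for U minus each lowest piece of U):
  |U|=1: {2}:1  {6}:1
  |U|=2: {0,2}:1  {2,6}:2  {5,6}:1
  |U|=3: {0,2,6}:3  {2,5,6}:3  {4,5,6}:1
  |U|=4: {0,2,5,6}:6  {2,4,5,6}:4  {3,4,5,6}:1
  |U|=5: {0,2,4,5,6}:10  {1,3,4,5,6}:1  {2,3,4,5,6}:5
  start at 0(c): 6
  start at 1(f): 15
sum over floor = 21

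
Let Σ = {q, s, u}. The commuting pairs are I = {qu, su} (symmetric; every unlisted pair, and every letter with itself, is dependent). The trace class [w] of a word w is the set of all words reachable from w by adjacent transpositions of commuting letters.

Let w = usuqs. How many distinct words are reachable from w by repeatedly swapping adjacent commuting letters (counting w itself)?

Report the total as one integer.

piece 0:u — minimal
piece 1:s — minimal
piece 2:u rests on {0:u}
piece 3:q rests on {1:s}
piece 4:s rests on {3:q}
minimal pieces: {0:u, 1:s}
ways to finish when only these pieces remain (= sum over removing one remaining piece with nothing left below it):
  1 left: {2}→1  {4}→1
  2 left: {0,2}→1  {2,4}→2  {3,4}→1
  3 left: {0,2,4}→3  {1,3,4}→1  {2,3,4}→3
  placing 0:u first → 4 extensions
  placing 1:s first → 6 extensions
total linear extensions = 10

10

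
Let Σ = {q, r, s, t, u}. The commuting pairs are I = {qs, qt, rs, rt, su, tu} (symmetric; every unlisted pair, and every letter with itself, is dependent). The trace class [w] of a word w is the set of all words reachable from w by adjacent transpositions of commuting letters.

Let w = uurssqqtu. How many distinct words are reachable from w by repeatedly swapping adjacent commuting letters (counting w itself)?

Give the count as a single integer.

84

drop 0:u onto floor
drop 1:u onto {0:u}
drop 2:r onto {1:u}
drop 3:s onto floor
drop 4:s onto {3:s}
drop 5:q onto {2:r}
drop 6:q onto {5:q}
drop 7:t onto {4:s}
drop 8:u onto {6:q}
ground layer = {0:u, 3:s}
drop-orders for the pieces not yet dropped (sum over which currently-grounded one goes next):
  1 to go: {7} 1  {8} 1
  2 to go: {4,7} 1  {6,8} 1  {7,8} 2
  3 to go: {3,4,7} 1  {4,7,8} 3  {5,6,8} 1  {6,7,8} 3
  4 to go: {2,5,6,8} 1  {3,4,7,8} 4  {4,6,7,8} 6  {5,6,7,8} 4
  5 to go: {1,2,5,6,8} 1  {2,5,6,7,8} 5  {3,4,6,7,8} 10  {4,5,6,7,8} 10
  6 to go: {0,1,2,5,6,8} 1  {1,2,5,6,7,8} 6  {2,4,5,6,7,8} 15  {3,4,5,6,7,8} 20
  7 to go: {0,1,2,5,6,7,8} 7  {1,2,4,5,6,7,8} 21  {2,3,4,5,6,7,8} 35
  if 0:u drops first: 56 orders
  if 3:s drops first: 28 orders
heap linearizations: 84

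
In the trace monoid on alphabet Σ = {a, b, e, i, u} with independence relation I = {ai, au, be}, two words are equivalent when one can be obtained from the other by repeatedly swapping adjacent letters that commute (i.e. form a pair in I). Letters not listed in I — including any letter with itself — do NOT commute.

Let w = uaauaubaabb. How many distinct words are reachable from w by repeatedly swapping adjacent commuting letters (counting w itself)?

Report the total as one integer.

drop 0:u onto floor
drop 1:a onto floor
drop 2:a onto {1:a}
drop 3:u onto {0:u}
drop 4:a onto {2:a}
drop 5:u onto {3:u}
drop 6:b onto {4:a, 5:u}
drop 7:a onto {6:b}
drop 8:a onto {7:a}
drop 9:b onto {8:a}
drop 10:b onto {9:b}
ground layer = {0:u, 1:a}
drop-orders for the pieces not yet dropped (sum over which currently-grounded one goes next):
  1 to go: {10} 1
  2 to go: {9,10} 1
  3 to go: {8,9,10} 1
  4 to go: {7,8,9,10} 1
  5 to go: {6,7,8,9,10} 1
  6 to go: {4,6,7,8,9,10} 1  {5,6,7,8,9,10} 1
  7 to go: {2,4,6,7,8,9,10} 1  {3,5,6,7,8,9,10} 1  {4,5,6,7,8,9,10} 2
  8 to go: {0,3,5,6,7,8,9,10} 1  {1,2,4,6,7,8,9,10} 1  {2,4,5,6,7,8,9,10} 3  {3,4,5,6,7,8,9,10} 3
  9 to go: {0,3,4,5,6,7,8,9,10} 4  {1,2,4,5,6,7,8,9,10} 4  {2,3,4,5,6,7,8,9,10} 6
  if 0:u drops first: 10 orders
  if 1:a drops first: 10 orders
heap linearizations: 20

20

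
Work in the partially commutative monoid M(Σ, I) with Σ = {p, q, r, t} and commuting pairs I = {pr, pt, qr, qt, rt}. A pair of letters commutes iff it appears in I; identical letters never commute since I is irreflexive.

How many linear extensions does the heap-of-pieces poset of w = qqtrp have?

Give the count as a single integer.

#0=q has no predecessor
#1=q depends on [0:q]
#2=t has no predecessor
#3=r has no predecessor
#4=p depends on [1:q]
sources: [0:q, 2:t, 3:r]
N(rest) = Σ N(rest − s) over sources s of rest; N(one piece) = 1:
  size 1 → [2]=1  [3]=1  [4]=1
  size 2 → [1,4]=1  [2,3]=2  [2,4]=2  [3,4]=2
  size 3 → [0,1,4]=1  [1,2,4]=3  [1,3,4]=3  [2,3,4]=6
  first=0(q) contributes 12
  first=2(t) contributes 4
  first=3(r) contributes 4
|[w]| = 20

20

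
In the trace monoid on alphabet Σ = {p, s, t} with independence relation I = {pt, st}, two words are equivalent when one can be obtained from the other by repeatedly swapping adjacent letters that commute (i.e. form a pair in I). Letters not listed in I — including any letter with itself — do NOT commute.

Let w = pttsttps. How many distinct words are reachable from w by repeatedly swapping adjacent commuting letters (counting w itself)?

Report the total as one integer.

70

0(p) covers ∅
1(t) covers ∅
2(t) covers 1:t
3(s) covers 0:p
4(t) covers 2:t
5(t) covers 4:t
6(p) covers 3:s
7(s) covers 6:p
floor of heap: 0:p, 1:t
completions by unplaced set U, small U first (add the entries for U minus each lowest piece of U):
  |U|=1: {5}:1  {7}:1
  |U|=2: {4,5}:1  {5,7}:2  {6,7}:1
  |U|=3: {2,4,5}:1  {3,6,7}:1  {4,5,7}:3  {5,6,7}:3
  |U|=4: {0,3,6,7}:1  {1,2,4,5}:1  {2,4,5,7}:4  {3,5,6,7}:4  {4,5,6,7}:6
  |U|=5: {0,3,5,6,7}:5  {1,2,4,5,7}:5  {2,4,5,6,7}:10  {3,4,5,6,7}:10
  |U|=6: {0,3,4,5,6,7}:15  {1,2,4,5,6,7}:15  {2,3,4,5,6,7}:20
  start at 0(p): 35
  start at 1(t): 35
sum over floor = 70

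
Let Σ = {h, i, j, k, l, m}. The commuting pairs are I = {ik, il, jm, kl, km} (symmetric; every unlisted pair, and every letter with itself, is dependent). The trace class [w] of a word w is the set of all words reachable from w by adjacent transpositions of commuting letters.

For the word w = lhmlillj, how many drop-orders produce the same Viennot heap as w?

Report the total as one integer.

drop 0:l onto floor
drop 1:h onto {0:l}
drop 2:m onto {1:h}
drop 3:l onto {2:m}
drop 4:i onto {2:m}
drop 5:l onto {3:l}
drop 6:l onto {5:l}
drop 7:j onto {4:i, 6:l}
ground layer = {0:l}
drop-orders for the pieces not yet dropped (sum over which currently-grounded one goes next):
  1 to go: {7} 1
  2 to go: {4,7} 1  {6,7} 1
  3 to go: {4,6,7} 2  {5,6,7} 1
  4 to go: {3,5,6,7} 1  {4,5,6,7} 3
  5 to go: {3,4,5,6,7} 4
  6 to go: {2,3,4,5,6,7} 4
  if 0:l drops first: 4 orders

4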